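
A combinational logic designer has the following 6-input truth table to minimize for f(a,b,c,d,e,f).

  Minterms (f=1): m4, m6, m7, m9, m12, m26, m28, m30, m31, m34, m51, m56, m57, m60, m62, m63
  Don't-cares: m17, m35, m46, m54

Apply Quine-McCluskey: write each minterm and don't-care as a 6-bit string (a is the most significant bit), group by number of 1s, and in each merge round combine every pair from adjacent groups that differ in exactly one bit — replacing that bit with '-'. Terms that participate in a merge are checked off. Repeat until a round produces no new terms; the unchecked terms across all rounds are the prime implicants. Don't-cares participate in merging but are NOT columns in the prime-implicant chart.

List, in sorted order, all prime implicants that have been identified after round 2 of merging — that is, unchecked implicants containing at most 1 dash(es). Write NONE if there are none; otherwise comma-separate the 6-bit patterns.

Round 0: 000100✓ 000110✓ 000111✓ 001001 001100✓ 010001 011010✓ 011100✓ 011110✓ 011111✓ 100010✓ 100011✓ 101110✓ 110011✓ 110110✓ 111000✓ 111001✓ 111100✓ 111110✓ 111111✓
Round 1: -11100✓ -11110✓ -11111✓ 0-1100 00-100 0001-0 00011- 011-10 0111-0✓ 01111-✓ 1-0011 1-1110 10001- 11-110 111-00 11100- 1111-0✓ 11111-✓
Round 2: -111-0 -1111-
PIs = {-111-0, -1111-, 0-1100, 00-100, 0001-0, 00011-, 001001, 010001, 011-10, 1-0011, 1-1110, 10001-, 11-110, 111-00, 11100-}

0-1100, 00-100, 0001-0, 00011-, 001001, 010001, 011-10, 1-0011, 1-1110, 10001-, 11-110, 111-00, 11100-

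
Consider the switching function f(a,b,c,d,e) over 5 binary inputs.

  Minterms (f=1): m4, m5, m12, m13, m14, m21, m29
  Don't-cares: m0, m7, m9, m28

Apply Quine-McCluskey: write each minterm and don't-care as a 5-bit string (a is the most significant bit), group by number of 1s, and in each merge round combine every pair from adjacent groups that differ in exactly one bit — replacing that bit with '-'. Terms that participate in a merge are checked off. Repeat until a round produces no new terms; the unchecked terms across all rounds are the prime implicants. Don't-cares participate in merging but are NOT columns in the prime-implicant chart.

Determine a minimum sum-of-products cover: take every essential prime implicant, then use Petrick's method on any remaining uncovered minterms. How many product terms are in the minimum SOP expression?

3

Round 0: 00000✓ 00100✓ 00101✓ 00111✓ 01001✓ 01100✓ 01101✓ 01110✓ 10101✓ 11100✓ 11101✓
Round 1: -0101✓ -1100✓ -1101✓ 0-100✓ 0-101✓ 00-00 001-1 0010-✓ 01-01 011-0 0110-✓ 1-101✓ 1110-✓
Round 2: --101 -110- 0-10-
PIs = {--101, -110-, 0-10-, 00-00, 001-1, 01-01, 011-0}
Coverage chart:
  m4: 0-10-,00-00
  m5: --101,0-10-,001-1
  m12: -110-,0-10-,011-0
  m13: --101,-110-,0-10-,01-01
  m14: 011-0 ←essential
  m21: --101 ←essential
  m29: --101,-110-
Essential: --101, 011-0
Petrick residual → 0-10-
Min cover (3 terms): cd'e + a'cd' + a'bce'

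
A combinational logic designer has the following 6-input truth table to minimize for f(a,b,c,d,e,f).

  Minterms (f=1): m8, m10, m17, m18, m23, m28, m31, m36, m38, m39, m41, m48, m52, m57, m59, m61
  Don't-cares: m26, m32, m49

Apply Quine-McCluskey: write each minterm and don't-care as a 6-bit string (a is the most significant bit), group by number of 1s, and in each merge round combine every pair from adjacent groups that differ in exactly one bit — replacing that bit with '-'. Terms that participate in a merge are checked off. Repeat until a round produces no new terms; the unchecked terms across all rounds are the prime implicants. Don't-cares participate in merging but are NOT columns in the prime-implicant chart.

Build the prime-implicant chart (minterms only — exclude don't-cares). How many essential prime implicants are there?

10

[col 0] 001000*, 001010*, 010001*, 010010*, 010111*, 011010*, 011100, 011111*, 100000*, 100100*, 100110*, 100111*, 101001*, 110000*, 110001*, 110100*, 111001*, 111011*, 111101*
[col 1] -10001, 0-1010, 0010-0, 01-010, 01-111, 1-0000*, 1-0100*, 1-1001, 100-00*, 1001-0, 10011-, 11-001, 110-00*, 11000-, 111-01, 1110-1
[col 2] 1-0-00
Prime implicants: -10001, 0-1010, 0010-0, 01-010, 01-111, 011100, 1-0-00, 1-1001, 1001-0, 10011-, 11-001, 11000-, 111-01, 1110-1
PI chart (minterm → PIs covering it):
  8 | 0010-0  (sole → essential)
  10 | 0-1010,0010-0
  17 | -10001  (sole → essential)
  18 | 01-010  (sole → essential)
  23 | 01-111  (sole → essential)
  28 | 011100  (sole → essential)
  31 | 01-111  (sole → essential)
  36 | 1-0-00,1001-0
  38 | 1001-0,10011-
  39 | 10011-  (sole → essential)
  41 | 1-1001  (sole → essential)
  48 | 1-0-00,11000-
  52 | 1-0-00  (sole → essential)
  57 | 1-1001,11-001,111-01,1110-1
  59 | 1110-1  (sole → essential)
  61 | 111-01  (sole → essential)
Essential prime implicants: -10001, 0010-0, 01-010, 01-111, 011100, 1-0-00, 1-1001, 10011-, 111-01, 1110-1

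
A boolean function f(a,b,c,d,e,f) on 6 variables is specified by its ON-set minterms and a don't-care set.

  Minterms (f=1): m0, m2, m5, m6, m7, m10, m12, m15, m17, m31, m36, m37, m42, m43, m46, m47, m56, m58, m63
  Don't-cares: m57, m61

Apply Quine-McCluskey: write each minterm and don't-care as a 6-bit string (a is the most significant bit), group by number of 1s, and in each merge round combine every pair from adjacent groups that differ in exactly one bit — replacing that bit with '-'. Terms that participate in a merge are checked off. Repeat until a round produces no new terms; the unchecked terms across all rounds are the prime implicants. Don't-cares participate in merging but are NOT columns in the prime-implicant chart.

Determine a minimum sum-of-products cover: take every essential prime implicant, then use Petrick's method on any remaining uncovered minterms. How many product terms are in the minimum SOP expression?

10

Round 0: 000000✓ 000010✓ 000101✓ 000110✓ 000111✓ 001010✓ 001100 001111✓ 010001 011111✓ 100100✓ 100101✓ 101010✓ 101011✓ 101110✓ 101111✓ 111000✓ 111001✓ 111010✓ 111101✓ 111111✓
Round 1: -00101 -01010 -01111✓ -11111✓ 0-1111✓ 00-010 00-111 000-10 0000-0 0001-1 00011- 1-1010 1-1111✓ 10010- 101-10✓ 101-11✓ 10101-✓ 10111-✓ 111-01 1110-0 11100- 1111-1
Round 2: --1111 101-1-
PIs = {--1111, -00101, -01010, 00-010, 00-111, 000-10, 0000-0, 0001-1, 00011-, 001100, 010001, 1-1010, 10010-, 101-1-, 111-01, 1110-0, 11100-, 1111-1}
Coverage chart:
  m0: 0000-0 ←essential
  m2: 00-010,000-10,0000-0
  m5: -00101,0001-1
  m6: 000-10,00011-
  m7: 00-111,0001-1,00011-
  m10: -01010,00-010
  m12: 001100 ←essential
  m15: --1111,00-111
  m17: 010001 ←essential
  m31: --1111 ←essential
  m36: 10010- ←essential
  m37: -00101,10010-
  m42: -01010,1-1010,101-1-
  m43: 101-1- ←essential
  m46: 101-1- ←essential
  m47: --1111,101-1-
  m56: 1110-0,11100-
  m58: 1-1010,1110-0
  m63: --1111,1111-1
Essential: --1111, 0000-0, 001100, 010001, 10010-, 101-1-
Petrick residual → -00101, -01010, 00011-, 1110-0
Min cover (10 terms): cdef + b'c'de'f + b'cd'ef' + a'b'c'd'f' + a'b'c'de + a'b'cde'f' + a'bc'd'e'f + ab'c'de' + ab'ce + abcd'f'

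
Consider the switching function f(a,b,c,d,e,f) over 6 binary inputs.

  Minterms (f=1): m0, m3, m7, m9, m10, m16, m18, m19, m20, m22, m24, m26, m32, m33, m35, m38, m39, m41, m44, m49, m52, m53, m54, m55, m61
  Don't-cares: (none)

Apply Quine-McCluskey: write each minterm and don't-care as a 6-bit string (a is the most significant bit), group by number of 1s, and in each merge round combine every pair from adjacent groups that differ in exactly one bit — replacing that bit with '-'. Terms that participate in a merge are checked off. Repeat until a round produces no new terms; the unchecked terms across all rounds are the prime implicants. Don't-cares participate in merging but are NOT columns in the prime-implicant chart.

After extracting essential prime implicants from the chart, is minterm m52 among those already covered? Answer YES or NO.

NO

size-2^0 implicants → 000000(✓)  000011(✓)  000111(✓)  001001(✓)  001010(✓)  010000(✓)  010010(✓)  010011(✓)  010100(✓)  010110(✓)  011000(✓)  011010(✓)  100000(✓)  100001(✓)  100011(✓)  100110(✓)  100111(✓)  101001(✓)  101100  110001(✓)  110100(✓)  110101(✓)  110110(✓)  110111(✓)  111101(✓)
size-2^1 implicants → -00000  -00011(✓)  -00111(✓)  -01001  -10100(✓)  -10110(✓)  0-0000  0-0011  0-1010  000-11(✓)  01-000(✓)  01-010(✓)  010-00(✓)  010-10(✓)  0100-0(✓)  01001-  0101-0(✓)  0110-0(✓)  1-0001  1-0110(✓)  1-0111(✓)  10-001  100-11(✓)  1000-1  10000-  10011-(✓)  11-101  110-01  1101-0(✓)  1101-1(✓)  11010-(✓)  11011-(✓)
size-2^2 implicants → -00-11  -101-0  01-0-0  010--0  1-011-  1101--
Unchecked terms (primes): -00-11, -00000, -01001, -101-0, 0-0000, 0-0011, 0-1010, 01-0-0, 010--0, 01001-, 1-0001, 1-011-, 10-001, 1000-1, 10000-, 101100, 11-101, 110-01, 1101--
Minterm coverage:
  m0 ⊆ -00000,0-0000
  m3 ⊆ -00-11,0-0011
  m7 ⊆ -00-11 [E]
  m9 ⊆ -01001 [E]
  m10 ⊆ 0-1010 [E]
  m16 ⊆ 0-0000,01-0-0,010--0
  m18 ⊆ 01-0-0,010--0,01001-
  m19 ⊆ 0-0011,01001-
  m20 ⊆ -101-0,010--0
  m22 ⊆ -101-0,010--0
  m24 ⊆ 01-0-0 [E]
  m26 ⊆ 0-1010,01-0-0
  m32 ⊆ -00000,10000-
  m33 ⊆ 1-0001,10-001,1000-1,10000-
  m35 ⊆ -00-11,1000-1
  m38 ⊆ 1-011- [E]
  m39 ⊆ -00-11,1-011-
  m41 ⊆ -01001,10-001
  m44 ⊆ 101100 [E]
  m49 ⊆ 1-0001,110-01
  m52 ⊆ -101-0,1101--
  m53 ⊆ 11-101,110-01,1101--
  m54 ⊆ -101-0,1-011-,1101--
  m55 ⊆ 1-011-,1101--
  m61 ⊆ 11-101 [E]
E = {-00-11, -01001, 0-1010, 01-0-0, 1-011-, 101100, 11-101}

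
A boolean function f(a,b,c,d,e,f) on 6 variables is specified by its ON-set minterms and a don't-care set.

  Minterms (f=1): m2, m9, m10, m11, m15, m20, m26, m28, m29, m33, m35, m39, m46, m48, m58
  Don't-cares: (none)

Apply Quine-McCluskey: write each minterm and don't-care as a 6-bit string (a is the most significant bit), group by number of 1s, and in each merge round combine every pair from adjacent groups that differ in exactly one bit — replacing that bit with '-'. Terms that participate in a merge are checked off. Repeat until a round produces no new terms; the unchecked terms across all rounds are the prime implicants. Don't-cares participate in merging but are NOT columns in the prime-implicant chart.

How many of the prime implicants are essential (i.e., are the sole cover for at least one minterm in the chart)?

10

[col 0] 000010*, 001001*, 001010*, 001011*, 001111*, 010100*, 011010*, 011100*, 011101*, 100001*, 100011*, 100111*, 101110, 110000, 111010*
[col 1] -11010, 0-1010, 00-010, 001-11, 0010-1, 00101-, 01-100, 01110-, 100-11, 1000-1
Prime implicants: -11010, 0-1010, 00-010, 001-11, 0010-1, 00101-, 01-100, 01110-, 100-11, 1000-1, 101110, 110000
PI chart (minterm → PIs covering it):
  2 | 00-010  (sole → essential)
  9 | 0010-1  (sole → essential)
  10 | 0-1010,00-010,00101-
  11 | 001-11,0010-1,00101-
  15 | 001-11  (sole → essential)
  20 | 01-100  (sole → essential)
  26 | -11010,0-1010
  28 | 01-100,01110-
  29 | 01110-  (sole → essential)
  33 | 1000-1  (sole → essential)
  35 | 100-11,1000-1
  39 | 100-11  (sole → essential)
  46 | 101110  (sole → essential)
  48 | 110000  (sole → essential)
  58 | -11010  (sole → essential)
Essential prime implicants: -11010, 00-010, 001-11, 0010-1, 01-100, 01110-, 100-11, 1000-1, 101110, 110000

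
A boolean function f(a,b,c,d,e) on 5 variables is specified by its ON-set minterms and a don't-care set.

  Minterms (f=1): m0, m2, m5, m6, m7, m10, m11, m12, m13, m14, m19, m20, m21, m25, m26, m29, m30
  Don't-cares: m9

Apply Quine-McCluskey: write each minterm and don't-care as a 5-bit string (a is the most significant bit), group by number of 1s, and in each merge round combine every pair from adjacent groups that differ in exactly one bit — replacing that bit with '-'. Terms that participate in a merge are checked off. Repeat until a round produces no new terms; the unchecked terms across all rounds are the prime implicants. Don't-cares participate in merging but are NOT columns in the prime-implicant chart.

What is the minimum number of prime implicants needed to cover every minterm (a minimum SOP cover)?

Round 0: 00000✓ 00010✓ 00101✓ 00110✓ 00111✓ 01001✓ 01010✓ 01011✓ 01100✓ 01101✓ 01110✓ 10011 10100✓ 10101✓ 11001✓ 11010✓ 11101✓ 11110✓
Round 1: -0101✓ -1001✓ -1010✓ -1101✓ -1110✓ 0-010✓ 0-101✓ 0-110✓ 00-10✓ 000-0 001-1 0011- 01-01✓ 01-10✓ 010-1 0101- 011-0 0110- 1-101✓ 1010- 11-01✓ 11-10✓
Round 2: --101 -1-01 -1-10 0--10
PIs = {--101, -1-01, -1-10, 0--10, 000-0, 001-1, 0011-, 010-1, 0101-, 011-0, 0110-, 10011, 1010-}
Coverage chart:
  m0: 000-0 ←essential
  m2: 0--10,000-0
  m5: --101,001-1
  m6: 0--10,0011-
  m7: 001-1,0011-
  m10: -1-10,0--10,0101-
  m11: 010-1,0101-
  m12: 011-0,0110-
  m13: --101,-1-01,0110-
  m14: -1-10,0--10,011-0
  m19: 10011 ←essential
  m20: 1010- ←essential
  m21: --101,1010-
  m25: -1-01 ←essential
  m26: -1-10 ←essential
  m29: --101,-1-01
  m30: -1-10 ←essential
Essential: -1-01, -1-10, 000-0, 10011, 1010-
Petrick residual → --101, 0011-, 010-1, 011-0
Min cover (9 terms): cd'e + bd'e + bde' + a'b'c'e' + a'b'cd + a'bc'e + a'bce' + ab'c'de + ab'cd'

9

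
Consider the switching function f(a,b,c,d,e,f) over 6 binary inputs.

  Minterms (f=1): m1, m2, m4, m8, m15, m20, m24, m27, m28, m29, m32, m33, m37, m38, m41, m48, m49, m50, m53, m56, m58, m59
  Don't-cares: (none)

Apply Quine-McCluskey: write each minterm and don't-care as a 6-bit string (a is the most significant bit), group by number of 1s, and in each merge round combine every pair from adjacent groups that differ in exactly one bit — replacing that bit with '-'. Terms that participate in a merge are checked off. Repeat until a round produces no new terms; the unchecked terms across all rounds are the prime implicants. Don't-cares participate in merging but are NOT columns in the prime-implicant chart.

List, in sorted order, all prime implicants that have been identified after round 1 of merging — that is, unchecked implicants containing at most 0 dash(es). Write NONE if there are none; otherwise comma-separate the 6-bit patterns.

[col 0] 000001*, 000010, 000100*, 001000*, 001111, 010100*, 011000*, 011011*, 011100*, 011101*, 100000*, 100001*, 100101*, 100110, 101001*, 110000*, 110001*, 110010*, 110101*, 111000*, 111010*, 111011*
[col 1] -00001, -11000, -11011, 0-0100, 0-1000, 01-100, 011-00, 01110-, 1-0000*, 1-0001*, 1-0101*, 10-001, 100-01*, 10000-*, 11-000*, 11-010*, 110-01*, 1100-0*, 11000-*, 1110-0*, 11101-
[col 2] 1-0-01, 1-000-, 11-0-0
Prime implicants: -00001, -11000, -11011, 0-0100, 0-1000, 000010, 001111, 01-100, 011-00, 01110-, 1-0-01, 1-000-, 10-001, 100110, 11-0-0, 11101-

000010, 001111, 100110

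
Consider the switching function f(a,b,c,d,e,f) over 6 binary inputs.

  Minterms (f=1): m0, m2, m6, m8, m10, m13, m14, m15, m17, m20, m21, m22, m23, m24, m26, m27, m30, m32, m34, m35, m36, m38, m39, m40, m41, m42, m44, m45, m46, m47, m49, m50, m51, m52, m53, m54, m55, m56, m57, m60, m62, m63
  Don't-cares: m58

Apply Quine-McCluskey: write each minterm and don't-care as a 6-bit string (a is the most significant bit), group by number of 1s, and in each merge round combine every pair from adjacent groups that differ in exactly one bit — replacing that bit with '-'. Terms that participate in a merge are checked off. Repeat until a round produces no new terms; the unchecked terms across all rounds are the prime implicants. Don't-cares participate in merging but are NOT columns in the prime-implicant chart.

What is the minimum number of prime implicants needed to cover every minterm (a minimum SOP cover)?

size-2^0 implicants → 000000(✓)  000010(✓)  000110(✓)  001000(✓)  001010(✓)  001101(✓)  001110(✓)  001111(✓)  010001(✓)  010100(✓)  010101(✓)  010110(✓)  010111(✓)  011000(✓)  011010(✓)  011011(✓)  011110(✓)  100000(✓)  100010(✓)  100011(✓)  100100(✓)  100110(✓)  100111(✓)  101000(✓)  101001(✓)  101010(✓)  101100(✓)  101101(✓)  101110(✓)  101111(✓)  110001(✓)  110010(✓)  110011(✓)  110100(✓)  110101(✓)  110110(✓)  110111(✓)  111000(✓)  111001(✓)  111010(✓)  111100(✓)  111110(✓)  111111(✓)
size-2^1 implicants → -00000(✓)  -00010(✓)  -00110(✓)  -01000(✓)  -01010(✓)  -01101(✓)  -01110(✓)  -01111(✓)  -10001(✓)  -10100(✓)  -10101(✓)  -10110(✓)  -10111(✓)  -11000(✓)  -11010(✓)  -11110(✓)  0-0110(✓)  0-1000(✓)  0-1010(✓)  0-1110(✓)  00-000(✓)  00-010(✓)  00-110(✓)  000-10(✓)  0000-0(✓)  001-10(✓)  0010-0(✓)  0011-1(✓)  00111-(✓)  01-110(✓)  010-01(✓)  0101-0(✓)  0101-1(✓)  01010-(✓)  01011-(✓)  011-10(✓)  0110-0(✓)  01101-  1-0010(✓)  1-0011(✓)  1-0100(✓)  1-0110(✓)  1-0111(✓)  1-1000(✓)  1-1001(✓)  1-1010(✓)  1-1100(✓)  1-1110(✓)  1-1111(✓)  10-000(✓)  10-010(✓)  10-100(✓)  10-110(✓)  10-111(✓)  100-00(✓)  100-10(✓)  100-11(✓)  1000-0(✓)  10001-(✓)  1001-0(✓)  10011-(✓)  101-00(✓)  101-01(✓)  101-10(✓)  1010-0(✓)  10100-(✓)  1011-0(✓)  1011-1(✓)  10110-(✓)  10111-(✓)  11-001  11-010(✓)  11-100(✓)  11-110(✓)  11-111(✓)  110-01(✓)  110-10(✓)  110-11(✓)  1100-1(✓)  11001-(✓)  1101-0(✓)  1101-1(✓)  11010-(✓)  11011-(✓)  111-00(✓)  111-10(✓)  1110-0(✓)  11100-(✓)  1111-0(✓)  11111-(✓)
size-2^2 implicants → --0110(✓)  --1000(✓)  --1010(✓)  --1110(✓)  -0-000(✓)  -0-010(✓)  -0-110(✓)  -00-10(✓)  -000-0(✓)  -01-10(✓)  -010-0(✓)  -011-1  -0111-  -1-110(✓)  -10-01  -101-0(✓)  -101-1(✓)  -1010-(✓)  -1011-(✓)  -11-10(✓)  -110-0(✓)  0--110(✓)  0-1-10(✓)  0-10-0(✓)  00--10(✓)  00-0-0(✓)  0101--(✓)  1--010(✓)  1--100(✓)  1--110(✓)  1--111(✓)  1-0-10(✓)  1-0-11(✓)  1-001-(✓)  1-01-0(✓)  1-011-(✓)  1-1-00(✓)  1-1-10(✓)  1-10-0(✓)  1-100-  1-11-0(✓)  1-111-(✓)  10--00(✓)  10--10(✓)  10-0-0(✓)  10-1-0(✓)  10-11-(✓)  100--0(✓)  100-1-(✓)  101--0(✓)  101-0-  1011--  11--10(✓)  11-1-0(✓)  11-11-(✓)  110--1  110-1-(✓)  1101--(✓)  111--0(✓)
size-2^3 implicants → ---110  --1-10  --10-0  -0--10  -0-0-0  -101--  1---10  1--1-0  1--11-  1-0-1-  1-1--0  10---0
Unchecked terms (primes): ---110, --1-10, --10-0, -0--10, -0-0-0, -011-1, -0111-, -10-01, -101--, 01101-, 1---10, 1--1-0, 1--11-, 1-0-1-, 1-1--0, 1-100-, 10---0, 101-0-, 1011--, 11-001, 110--1
Minterm coverage:
  m0 ⊆ -0-0-0 [E]
  m2 ⊆ -0--10,-0-0-0
  m6 ⊆ ---110,-0--10
  m8 ⊆ --10-0,-0-0-0
  m10 ⊆ --1-10,--10-0,-0--10,-0-0-0
  m13 ⊆ -011-1 [E]
  m14 ⊆ ---110,--1-10,-0--10,-0111-
  m15 ⊆ -011-1,-0111-
  m17 ⊆ -10-01 [E]
  m20 ⊆ -101-- [E]
  m21 ⊆ -10-01,-101--
  m22 ⊆ ---110,-101--
  m23 ⊆ -101-- [E]
  m24 ⊆ --10-0 [E]
  m26 ⊆ --1-10,--10-0,01101-
  m27 ⊆ 01101- [E]
  m30 ⊆ ---110,--1-10
  m32 ⊆ -0-0-0,10---0
  m34 ⊆ -0--10,-0-0-0,1---10,1-0-1-,10---0
  m35 ⊆ 1-0-1- [E]
  m36 ⊆ 1--1-0,10---0
  m38 ⊆ ---110,-0--10,1---10,1--1-0,1--11-,1-0-1-,10---0
  m39 ⊆ 1--11-,1-0-1-
  m40 ⊆ --10-0,-0-0-0,1-1--0,1-100-,10---0,101-0-
  m41 ⊆ 1-100-,101-0-
  m42 ⊆ --1-10,--10-0,-0--10,-0-0-0,1---10,1-1--0,10---0
  m44 ⊆ 1--1-0,1-1--0,10---0,101-0-,1011--
  m45 ⊆ -011-1,101-0-,1011--
  m46 ⊆ ---110,--1-10,-0--10,-0111-,1---10,1--1-0,1--11-,1-1--0,10---0,1011--
  m47 ⊆ -011-1,-0111-,1--11-,1011--
  m49 ⊆ -10-01,11-001,110--1
  m50 ⊆ 1---10,1-0-1-
  m51 ⊆ 1-0-1-,110--1
  m52 ⊆ -101--,1--1-0
  m53 ⊆ -10-01,-101--,110--1
  m54 ⊆ ---110,-101--,1---10,1--1-0,1--11-,1-0-1-
  m55 ⊆ -101--,1--11-,1-0-1-,110--1
  m56 ⊆ --10-0,1-1--0,1-100-
  m57 ⊆ 1-100-,11-001
  m60 ⊆ 1--1-0,1-1--0
  m62 ⊆ ---110,--1-10,1---10,1--1-0,1--11-,1-1--0
  m63 ⊆ 1--11- [E]
E = {--10-0, -0-0-0, -011-1, -10-01, -101--, 01101-, 1--11-, 1-0-1-}
Petrick residual → ---110, 1--1-0, 1-100-
Cover = def' + cd'f' + b'd'f' + b'cdf + bc'e'f + bc'd + a'bcd'e + adf' + ade + ac'e + acd'e'  |cover|=11

11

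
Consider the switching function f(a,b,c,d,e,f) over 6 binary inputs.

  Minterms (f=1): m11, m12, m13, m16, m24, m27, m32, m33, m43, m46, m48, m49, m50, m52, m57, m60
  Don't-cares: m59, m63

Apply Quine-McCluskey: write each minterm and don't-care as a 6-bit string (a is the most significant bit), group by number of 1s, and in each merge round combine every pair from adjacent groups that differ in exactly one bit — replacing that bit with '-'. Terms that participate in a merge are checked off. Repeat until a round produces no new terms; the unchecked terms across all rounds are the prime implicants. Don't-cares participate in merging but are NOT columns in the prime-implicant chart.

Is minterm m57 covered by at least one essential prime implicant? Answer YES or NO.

NO

[col 0] 001011*, 001100*, 001101*, 010000*, 011000*, 011011*, 100000*, 100001*, 101011*, 101110, 110000*, 110001*, 110010*, 110100*, 111001*, 111011*, 111100*, 111111*
[col 1] -01011*, -10000, -11011*, 0-1011*, 00110-, 01-000, 1-0000*, 1-0001*, 1-1011*, 10000-*, 11-001, 11-100, 110-00, 1100-0, 11000-*, 111-11, 1110-1
[col 2] --1011, 1-000-
Prime implicants: --1011, -10000, 00110-, 01-000, 1-000-, 101110, 11-001, 11-100, 110-00, 1100-0, 111-11, 1110-1
PI chart (minterm → PIs covering it):
  11 | --1011  (sole → essential)
  12 | 00110-  (sole → essential)
  13 | 00110-  (sole → essential)
  16 | -10000,01-000
  24 | 01-000  (sole → essential)
  27 | --1011  (sole → essential)
  32 | 1-000-  (sole → essential)
  33 | 1-000-  (sole → essential)
  43 | --1011  (sole → essential)
  46 | 101110  (sole → essential)
  48 | -10000,1-000-,110-00,1100-0
  49 | 1-000-,11-001
  50 | 1100-0  (sole → essential)
  52 | 11-100,110-00
  57 | 11-001,1110-1
  60 | 11-100  (sole → essential)
Essential prime implicants: --1011, 00110-, 01-000, 1-000-, 101110, 11-100, 1100-0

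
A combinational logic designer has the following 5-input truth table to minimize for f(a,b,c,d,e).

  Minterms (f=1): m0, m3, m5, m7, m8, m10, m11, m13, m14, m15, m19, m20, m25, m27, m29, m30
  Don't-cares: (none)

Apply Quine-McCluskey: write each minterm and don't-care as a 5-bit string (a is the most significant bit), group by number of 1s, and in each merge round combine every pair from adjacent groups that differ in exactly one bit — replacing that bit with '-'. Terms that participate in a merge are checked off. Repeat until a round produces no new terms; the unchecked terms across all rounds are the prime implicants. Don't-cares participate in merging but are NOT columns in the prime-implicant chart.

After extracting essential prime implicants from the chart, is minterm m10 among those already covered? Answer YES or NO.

Round 0: 00000✓ 00011✓ 00101✓ 00111✓ 01000✓ 01010✓ 01011✓ 01101✓ 01110✓ 01111✓ 10011✓ 10100 11001✓ 11011✓ 11101✓ 11110✓
Round 1: -0011✓ -1011✓ -1101 -1110 0-000 0-011✓ 0-101✓ 0-111✓ 00-11✓ 001-1✓ 01-10✓ 01-11✓ 010-0 0101-✓ 011-1✓ 0111-✓ 1-011✓ 11-01 110-1
Round 2: --011 0--11 0-1-1 01-1-
PIs = {--011, -1101, -1110, 0--11, 0-000, 0-1-1, 01-1-, 010-0, 10100, 11-01, 110-1}
Coverage chart:
  m0: 0-000 ←essential
  m3: --011,0--11
  m5: 0-1-1 ←essential
  m7: 0--11,0-1-1
  m8: 0-000,010-0
  m10: 01-1-,010-0
  m11: --011,0--11,01-1-
  m13: -1101,0-1-1
  m14: -1110,01-1-
  m15: 0--11,0-1-1,01-1-
  m19: --011 ←essential
  m20: 10100 ←essential
  m25: 11-01,110-1
  m27: --011,110-1
  m29: -1101,11-01
  m30: -1110 ←essential
Essential: --011, -1110, 0-000, 0-1-1, 10100

NO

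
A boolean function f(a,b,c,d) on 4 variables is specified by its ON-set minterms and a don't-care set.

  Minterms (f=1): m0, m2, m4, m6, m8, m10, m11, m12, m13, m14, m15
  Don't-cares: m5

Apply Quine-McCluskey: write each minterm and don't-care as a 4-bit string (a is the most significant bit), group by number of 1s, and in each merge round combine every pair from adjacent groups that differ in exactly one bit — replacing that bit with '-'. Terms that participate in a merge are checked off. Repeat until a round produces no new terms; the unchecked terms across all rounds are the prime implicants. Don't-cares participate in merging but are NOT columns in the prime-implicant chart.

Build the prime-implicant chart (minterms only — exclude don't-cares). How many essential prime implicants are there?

size-2^0 implicants → 0000(✓)  0010(✓)  0100(✓)  0101(✓)  0110(✓)  1000(✓)  1010(✓)  1011(✓)  1100(✓)  1101(✓)  1110(✓)  1111(✓)
size-2^1 implicants → -000(✓)  -010(✓)  -100(✓)  -101(✓)  -110(✓)  0-00(✓)  0-10(✓)  00-0(✓)  01-0(✓)  010-(✓)  1-00(✓)  1-10(✓)  1-11(✓)  10-0(✓)  101-(✓)  11-0(✓)  11-1(✓)  110-(✓)  111-(✓)
size-2^2 implicants → --00(✓)  --10(✓)  -0-0(✓)  -1-0(✓)  -10-  0--0(✓)  1--0(✓)  1-1-  11--
size-2^3 implicants → ---0
Unchecked terms (primes): ---0, -10-, 1-1-, 11--
Minterm coverage:
  m0 ⊆ ---0 [E]
  m2 ⊆ ---0 [E]
  m4 ⊆ ---0,-10-
  m6 ⊆ ---0 [E]
  m8 ⊆ ---0 [E]
  m10 ⊆ ---0,1-1-
  m11 ⊆ 1-1- [E]
  m12 ⊆ ---0,-10-,11--
  m13 ⊆ -10-,11--
  m14 ⊆ ---0,1-1-,11--
  m15 ⊆ 1-1-,11--
E = {---0, 1-1-}

2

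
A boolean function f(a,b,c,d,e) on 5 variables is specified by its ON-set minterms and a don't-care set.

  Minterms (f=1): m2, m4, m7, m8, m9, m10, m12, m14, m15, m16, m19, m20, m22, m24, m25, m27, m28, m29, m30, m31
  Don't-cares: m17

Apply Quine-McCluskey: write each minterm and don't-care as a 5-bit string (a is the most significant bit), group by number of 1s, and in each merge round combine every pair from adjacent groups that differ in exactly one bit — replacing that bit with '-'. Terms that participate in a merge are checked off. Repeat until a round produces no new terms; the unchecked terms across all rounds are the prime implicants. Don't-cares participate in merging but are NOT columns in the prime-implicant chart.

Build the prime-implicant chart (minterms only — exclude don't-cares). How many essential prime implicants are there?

Round 0: 00010✓ 00100✓ 00111✓ 01000✓ 01001✓ 01010✓ 01100✓ 01110✓ 01111✓ 10000✓ 10001✓ 10011✓ 10100✓ 10110✓ 11000✓ 11001✓ 11011✓ 11100✓ 11101✓ 11110✓ 11111✓
Round 1: -0100✓ -1000✓ -1001✓ -1100✓ -1110✓ -1111✓ 0-010 0-100✓ 0-111 01-00✓ 01-10✓ 010-0✓ 0100-✓ 011-0✓ 0111-✓ 1-000✓ 1-001✓ 1-011✓ 1-100✓ 1-110✓ 10-00✓ 100-1✓ 1000-✓ 101-0✓ 11-00✓ 11-01✓ 11-11✓ 110-1✓ 1100-✓ 111-0✓ 111-1✓ 1110-✓ 1111-✓
Round 2: --100 -1-00 -100- -11-0 -111- 01--0 1--00 1-0-1 1-00- 1-1-0 11--1 11-0- 111--
PIs = {--100, -1-00, -100-, -11-0, -111-, 0-010, 0-111, 01--0, 1--00, 1-0-1, 1-00-, 1-1-0, 11--1, 11-0-, 111--}
Coverage chart:
  m2: 0-010 ←essential
  m4: --100 ←essential
  m7: 0-111 ←essential
  m8: -1-00,-100-,01--0
  m9: -100- ←essential
  m10: 0-010,01--0
  m12: --100,-1-00,-11-0,01--0
  m14: -11-0,-111-,01--0
  m15: -111-,0-111
  m16: 1--00,1-00-
  m19: 1-0-1 ←essential
  m20: --100,1--00,1-1-0
  m22: 1-1-0 ←essential
  m24: -1-00,-100-,1--00,1-00-,11-0-
  m25: -100-,1-0-1,1-00-,11--1,11-0-
  m27: 1-0-1,11--1
  m28: --100,-1-00,-11-0,1--00,1-1-0,11-0-,111--
  m29: 11--1,11-0-,111--
  m30: -11-0,-111-,1-1-0,111--
  m31: -111-,11--1,111--
Essential: --100, -100-, 0-010, 0-111, 1-0-1, 1-1-0

6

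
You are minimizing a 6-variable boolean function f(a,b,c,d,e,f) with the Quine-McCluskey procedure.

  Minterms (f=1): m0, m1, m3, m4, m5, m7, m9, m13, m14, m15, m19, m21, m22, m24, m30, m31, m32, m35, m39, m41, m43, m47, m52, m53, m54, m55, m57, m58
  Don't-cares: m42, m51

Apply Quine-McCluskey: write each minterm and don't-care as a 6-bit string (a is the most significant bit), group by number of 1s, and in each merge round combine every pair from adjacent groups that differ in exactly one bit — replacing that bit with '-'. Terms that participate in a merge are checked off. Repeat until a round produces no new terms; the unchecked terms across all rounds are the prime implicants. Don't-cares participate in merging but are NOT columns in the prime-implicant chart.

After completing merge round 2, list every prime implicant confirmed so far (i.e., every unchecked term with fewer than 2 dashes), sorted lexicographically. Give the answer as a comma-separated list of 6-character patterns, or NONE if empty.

-00000, -01001, -10101, -10110, 0-0101, 01-110, 011000, 1-1001, 1-1010, 1010-1, 10101-

[col 0] 000000*, 000001*, 000011*, 000100*, 000101*, 000111*, 001001*, 001101*, 001110*, 001111*, 010011*, 010101*, 010110*, 011000, 011110*, 011111*, 100000*, 100011*, 100111*, 101001*, 101010*, 101011*, 101111*, 110011*, 110100*, 110101*, 110110*, 110111*, 111001*, 111010*
[col 1] -00000, -00011*, -00111*, -01001, -01111*, -10011*, -10101, -10110, 0-0011*, 0-0101, 0-1110*, 0-1111*, 00-001*, 00-101*, 00-111*, 000-00*, 000-01*, 000-11*, 0000-1*, 00000-*, 0001-1*, 00010-*, 001-01*, 0011-1*, 00111-*, 01-110, 01111-*, 1-0011*, 1-0111*, 1-1001, 1-1010, 10-011*, 10-111*, 100-11*, 101-11*, 1010-1, 10101-, 110-11*, 1101-0*, 1101-1*, 11010-*, 11011-*
[col 2] --0011, -0-111, -00-11, 0-111-, 00--01, 00-1-1, 000--1, 000-0-, 1-0-11, 10--11, 1101--
Prime implicants: --0011, -0-111, -00-11, -00000, -01001, -10101, -10110, 0-0101, 0-111-, 00--01, 00-1-1, 000--1, 000-0-, 01-110, 011000, 1-0-11, 1-1001, 1-1010, 10--11, 1010-1, 10101-, 1101--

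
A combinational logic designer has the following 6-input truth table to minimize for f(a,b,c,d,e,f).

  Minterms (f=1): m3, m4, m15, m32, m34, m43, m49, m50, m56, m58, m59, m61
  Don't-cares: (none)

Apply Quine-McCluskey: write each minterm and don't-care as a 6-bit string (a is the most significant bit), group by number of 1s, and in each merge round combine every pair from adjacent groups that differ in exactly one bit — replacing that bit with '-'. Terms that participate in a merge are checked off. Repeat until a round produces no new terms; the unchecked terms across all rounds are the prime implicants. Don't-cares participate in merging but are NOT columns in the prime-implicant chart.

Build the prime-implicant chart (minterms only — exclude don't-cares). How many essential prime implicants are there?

Round 0: 000011 000100 001111 100000✓ 100010✓ 101011✓ 110001 110010✓ 111000✓ 111010✓ 111011✓ 111101
Round 1: 1-0010 1-1011 1000-0 11-010 1110-0 11101-
PIs = {000011, 000100, 001111, 1-0010, 1-1011, 1000-0, 11-010, 110001, 1110-0, 11101-, 111101}
Coverage chart:
  m3: 000011 ←essential
  m4: 000100 ←essential
  m15: 001111 ←essential
  m32: 1000-0 ←essential
  m34: 1-0010,1000-0
  m43: 1-1011 ←essential
  m49: 110001 ←essential
  m50: 1-0010,11-010
  m56: 1110-0 ←essential
  m58: 11-010,1110-0,11101-
  m59: 1-1011,11101-
  m61: 111101 ←essential
Essential: 000011, 000100, 001111, 1-1011, 1000-0, 110001, 1110-0, 111101

8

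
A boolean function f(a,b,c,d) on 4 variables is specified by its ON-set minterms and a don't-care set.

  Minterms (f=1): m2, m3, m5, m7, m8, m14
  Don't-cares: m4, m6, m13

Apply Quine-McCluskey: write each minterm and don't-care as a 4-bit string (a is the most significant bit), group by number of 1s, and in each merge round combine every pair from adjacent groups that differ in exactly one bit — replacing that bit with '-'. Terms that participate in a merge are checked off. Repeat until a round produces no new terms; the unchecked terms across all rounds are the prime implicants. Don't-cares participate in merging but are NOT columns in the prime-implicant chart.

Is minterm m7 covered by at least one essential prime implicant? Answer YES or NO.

YES

Round 0: 0010✓ 0011✓ 0100✓ 0101✓ 0110✓ 0111✓ 1000 1101✓ 1110✓
Round 1: -101 -110 0-10✓ 0-11✓ 001-✓ 01-0✓ 01-1✓ 010-✓ 011-✓
Round 2: 0-1- 01--
PIs = {-101, -110, 0-1-, 01--, 1000}
Coverage chart:
  m2: 0-1- ←essential
  m3: 0-1- ←essential
  m5: -101,01--
  m7: 0-1-,01--
  m8: 1000 ←essential
  m14: -110 ←essential
Essential: -110, 0-1-, 1000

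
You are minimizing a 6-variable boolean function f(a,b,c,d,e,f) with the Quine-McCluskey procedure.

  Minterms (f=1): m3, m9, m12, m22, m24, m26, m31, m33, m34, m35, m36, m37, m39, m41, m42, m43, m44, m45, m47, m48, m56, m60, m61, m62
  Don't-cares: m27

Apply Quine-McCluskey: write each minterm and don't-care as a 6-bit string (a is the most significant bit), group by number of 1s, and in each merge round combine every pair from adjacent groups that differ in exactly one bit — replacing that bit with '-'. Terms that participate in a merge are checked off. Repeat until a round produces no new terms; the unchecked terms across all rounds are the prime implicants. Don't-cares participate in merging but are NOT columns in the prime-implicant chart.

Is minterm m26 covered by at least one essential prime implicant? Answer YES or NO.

[col 0] 000011*, 001001*, 001100*, 010110, 011000*, 011010*, 011011*, 011111*, 100001*, 100010*, 100011*, 100100*, 100101*, 100111*, 101001*, 101010*, 101011*, 101100*, 101101*, 101111*, 110000*, 111000*, 111100*, 111101*, 111110*
[col 1] -00011, -01001, -01100, -11000, 011-11, 0110-0, 01101-, 1-1100*, 1-1101*, 10-001*, 10-010*, 10-011*, 10-100*, 10-101*, 10-111*, 100-01*, 100-11*, 1000-1*, 10001-*, 1001-1*, 10010-*, 101-01*, 101-11*, 1010-1*, 10101-*, 1011-1*, 10110-*, 11-000, 111-00, 1111-0, 11110-*
[col 2] 1-110-, 10--01*, 10--11*, 10-0-1*, 10-01-, 10-1-1*, 10-10-, 100--1*, 101--1*
[col 3] 10---1
Prime implicants: -00011, -01001, -01100, -11000, 010110, 011-11, 0110-0, 01101-, 1-110-, 10---1, 10-01-, 10-10-, 11-000, 111-00, 1111-0
PI chart (minterm → PIs covering it):
  3 | -00011  (sole → essential)
  9 | -01001  (sole → essential)
  12 | -01100  (sole → essential)
  22 | 010110  (sole → essential)
  24 | -11000,0110-0
  26 | 0110-0,01101-
  31 | 011-11  (sole → essential)
  33 | 10---1  (sole → essential)
  34 | 10-01-  (sole → essential)
  35 | -00011,10---1,10-01-
  36 | 10-10-  (sole → essential)
  37 | 10---1,10-10-
  39 | 10---1  (sole → essential)
  41 | -01001,10---1
  42 | 10-01-  (sole → essential)
  43 | 10---1,10-01-
  44 | -01100,1-110-,10-10-
  45 | 1-110-,10---1,10-10-
  47 | 10---1  (sole → essential)
  48 | 11-000  (sole → essential)
  56 | -11000,11-000,111-00
  60 | 1-110-,111-00,1111-0
  61 | 1-110-  (sole → essential)
  62 | 1111-0  (sole → essential)
Essential prime implicants: -00011, -01001, -01100, 010110, 011-11, 1-110-, 10---1, 10-01-, 10-10-, 11-000, 1111-0

NO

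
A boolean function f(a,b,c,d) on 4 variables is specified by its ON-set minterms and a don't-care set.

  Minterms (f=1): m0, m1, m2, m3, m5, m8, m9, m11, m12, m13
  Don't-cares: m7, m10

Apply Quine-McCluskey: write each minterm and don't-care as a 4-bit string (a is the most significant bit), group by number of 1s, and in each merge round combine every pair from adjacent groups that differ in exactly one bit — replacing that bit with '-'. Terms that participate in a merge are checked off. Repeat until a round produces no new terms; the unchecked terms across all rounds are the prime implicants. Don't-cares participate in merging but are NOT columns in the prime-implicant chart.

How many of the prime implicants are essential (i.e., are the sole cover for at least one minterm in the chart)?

2

Round 0: 0000✓ 0001✓ 0010✓ 0011✓ 0101✓ 0111✓ 1000✓ 1001✓ 1010✓ 1011✓ 1100✓ 1101✓
Round 1: -000✓ -001✓ -010✓ -011✓ -101✓ 0-01✓ 0-11✓ 00-0✓ 00-1✓ 000-✓ 001-✓ 01-1✓ 1-00✓ 1-01✓ 10-0✓ 10-1✓ 100-✓ 101-✓ 110-✓
Round 2: --01 -0-0✓ -0-1✓ -00-✓ -01-✓ 0--1 00--✓ 1-0- 10--✓
Round 3: -0--
PIs = {--01, -0--, 0--1, 1-0-}
Coverage chart:
  m0: -0-- ←essential
  m1: --01,-0--,0--1
  m2: -0-- ←essential
  m3: -0--,0--1
  m5: --01,0--1
  m8: -0--,1-0-
  m9: --01,-0--,1-0-
  m11: -0-- ←essential
  m12: 1-0- ←essential
  m13: --01,1-0-
Essential: -0--, 1-0-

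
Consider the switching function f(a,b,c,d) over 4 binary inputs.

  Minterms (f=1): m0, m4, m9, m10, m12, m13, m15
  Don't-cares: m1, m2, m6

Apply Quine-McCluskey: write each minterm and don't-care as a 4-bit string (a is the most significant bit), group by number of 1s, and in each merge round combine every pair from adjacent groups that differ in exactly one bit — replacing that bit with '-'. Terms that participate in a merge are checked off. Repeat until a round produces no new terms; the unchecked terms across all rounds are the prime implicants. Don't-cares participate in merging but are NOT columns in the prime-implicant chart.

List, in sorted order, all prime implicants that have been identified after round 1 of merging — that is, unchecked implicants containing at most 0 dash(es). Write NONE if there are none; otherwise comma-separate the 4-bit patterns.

[col 0] 0000*, 0001*, 0010*, 0100*, 0110*, 1001*, 1010*, 1100*, 1101*, 1111*
[col 1] -001, -010, -100, 0-00*, 0-10*, 00-0*, 000-, 01-0*, 1-01, 11-1, 110-
[col 2] 0--0
Prime implicants: -001, -010, -100, 0--0, 000-, 1-01, 11-1, 110-

NONE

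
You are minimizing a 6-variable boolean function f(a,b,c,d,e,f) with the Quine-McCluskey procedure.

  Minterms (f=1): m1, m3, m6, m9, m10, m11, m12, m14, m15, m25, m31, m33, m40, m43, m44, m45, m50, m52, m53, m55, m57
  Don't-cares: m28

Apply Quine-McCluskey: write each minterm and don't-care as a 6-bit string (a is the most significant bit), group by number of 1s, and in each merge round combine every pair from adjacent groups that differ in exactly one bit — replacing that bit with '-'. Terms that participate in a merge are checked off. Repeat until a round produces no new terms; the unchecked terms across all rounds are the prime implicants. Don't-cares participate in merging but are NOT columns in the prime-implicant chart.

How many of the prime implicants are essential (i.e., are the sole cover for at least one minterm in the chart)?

[col 0] 000001*, 000011*, 000110*, 001001*, 001010*, 001011*, 001100*, 001110*, 001111*, 011001*, 011100*, 011111*, 100001*, 101000*, 101011*, 101100*, 101101*, 110010, 110100*, 110101*, 110111*, 111001*
[col 1] -00001, -01011, -01100, -11001, 0-1001, 0-1100, 0-1111, 00-001*, 00-011*, 00-110, 0000-1*, 001-10*, 001-11*, 0010-1*, 00101-*, 0011-0, 00111-*, 101-00, 10110-, 1101-1, 11010-
[col 2] 00-0-1, 001-1-
Prime implicants: -00001, -01011, -01100, -11001, 0-1001, 0-1100, 0-1111, 00-0-1, 00-110, 001-1-, 0011-0, 101-00, 10110-, 110010, 1101-1, 11010-
PI chart (minterm → PIs covering it):
  1 | -00001,00-0-1
  3 | 00-0-1  (sole → essential)
  6 | 00-110  (sole → essential)
  9 | 0-1001,00-0-1
  10 | 001-1-  (sole → essential)
  11 | -01011,00-0-1,001-1-
  12 | -01100,0-1100,0011-0
  14 | 00-110,001-1-,0011-0
  15 | 0-1111,001-1-
  25 | -11001,0-1001
  31 | 0-1111  (sole → essential)
  33 | -00001  (sole → essential)
  40 | 101-00  (sole → essential)
  43 | -01011  (sole → essential)
  44 | -01100,101-00,10110-
  45 | 10110-  (sole → essential)
  50 | 110010  (sole → essential)
  52 | 11010-  (sole → essential)
  53 | 1101-1,11010-
  55 | 1101-1  (sole → essential)
  57 | -11001  (sole → essential)
Essential prime implicants: -00001, -01011, -11001, 0-1111, 00-0-1, 00-110, 001-1-, 101-00, 10110-, 110010, 1101-1, 11010-

12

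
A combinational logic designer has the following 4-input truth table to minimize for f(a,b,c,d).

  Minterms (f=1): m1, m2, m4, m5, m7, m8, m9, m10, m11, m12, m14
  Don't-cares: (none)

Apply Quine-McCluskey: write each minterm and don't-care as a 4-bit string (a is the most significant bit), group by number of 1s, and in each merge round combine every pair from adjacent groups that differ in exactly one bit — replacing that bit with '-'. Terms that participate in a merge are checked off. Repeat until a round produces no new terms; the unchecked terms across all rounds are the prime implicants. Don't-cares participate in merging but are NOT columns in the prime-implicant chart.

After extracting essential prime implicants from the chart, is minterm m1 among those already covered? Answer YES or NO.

NO

Round 0: 0001✓ 0010✓ 0100✓ 0101✓ 0111✓ 1000✓ 1001✓ 1010✓ 1011✓ 1100✓ 1110✓
Round 1: -001 -010 -100 0-01 01-1 010- 1-00✓ 1-10✓ 10-0✓ 10-1✓ 100-✓ 101-✓ 11-0✓
Round 2: 1--0 10--
PIs = {-001, -010, -100, 0-01, 01-1, 010-, 1--0, 10--}
Coverage chart:
  m1: -001,0-01
  m2: -010 ←essential
  m4: -100,010-
  m5: 0-01,01-1,010-
  m7: 01-1 ←essential
  m8: 1--0,10--
  m9: -001,10--
  m10: -010,1--0,10--
  m11: 10-- ←essential
  m12: -100,1--0
  m14: 1--0 ←essential
Essential: -010, 01-1, 1--0, 10--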